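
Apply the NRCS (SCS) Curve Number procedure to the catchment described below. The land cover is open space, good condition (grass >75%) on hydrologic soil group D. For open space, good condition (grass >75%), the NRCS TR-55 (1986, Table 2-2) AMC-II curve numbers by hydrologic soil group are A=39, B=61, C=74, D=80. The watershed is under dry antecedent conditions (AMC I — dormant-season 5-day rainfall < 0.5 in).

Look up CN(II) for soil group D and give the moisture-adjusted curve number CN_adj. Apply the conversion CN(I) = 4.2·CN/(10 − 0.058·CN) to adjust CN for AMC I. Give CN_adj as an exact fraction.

NRCS table: open space, good condition (grass >75%), soil group D → CN(II) = 80
Adjust CN=80 to AMC I: 4.2·80/(10 − 0.058·80) → 336 ÷ (134/25) = 4200/67 ≈ 62.687

CN_adj = 4200/67 ≈ 62.687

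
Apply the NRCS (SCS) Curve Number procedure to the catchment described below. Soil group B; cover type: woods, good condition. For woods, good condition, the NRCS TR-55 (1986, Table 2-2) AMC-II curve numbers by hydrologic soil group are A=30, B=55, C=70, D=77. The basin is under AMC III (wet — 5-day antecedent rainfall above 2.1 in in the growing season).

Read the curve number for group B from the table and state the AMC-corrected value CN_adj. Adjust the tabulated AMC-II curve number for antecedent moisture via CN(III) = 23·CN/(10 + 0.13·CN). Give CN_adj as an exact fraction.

CN_adj = 25300/343 ≈ 73.761

NRCS table: woods, good condition, soil group B → CN(II) = 55
Adjust CN=55 to AMC III: 23·55/(10 + 0.13·55) → 1265 ÷ (343/20) = 25300/343 ≈ 73.761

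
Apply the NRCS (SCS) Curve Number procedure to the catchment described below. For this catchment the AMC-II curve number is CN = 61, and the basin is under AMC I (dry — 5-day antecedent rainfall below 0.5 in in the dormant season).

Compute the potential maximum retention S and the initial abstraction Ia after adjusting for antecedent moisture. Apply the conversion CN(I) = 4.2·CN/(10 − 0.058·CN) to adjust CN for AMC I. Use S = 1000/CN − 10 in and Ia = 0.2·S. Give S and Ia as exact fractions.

S = 6500/427 in ≈ 15.222 in; Ia = 1300/427 in ≈ 3.044 in

CN(I) from CN(II)=61: (4.2·61)/(10 − 0.058·61) = 42700/1077 ≈ 39.647
Retention S: 1000/CN − 10 with CN=39.647 → S = 6500/427 ≈ 15.222 in
Ia = 0.2S: 0.2·15.222 = 3.044 in (exactly 1300/427)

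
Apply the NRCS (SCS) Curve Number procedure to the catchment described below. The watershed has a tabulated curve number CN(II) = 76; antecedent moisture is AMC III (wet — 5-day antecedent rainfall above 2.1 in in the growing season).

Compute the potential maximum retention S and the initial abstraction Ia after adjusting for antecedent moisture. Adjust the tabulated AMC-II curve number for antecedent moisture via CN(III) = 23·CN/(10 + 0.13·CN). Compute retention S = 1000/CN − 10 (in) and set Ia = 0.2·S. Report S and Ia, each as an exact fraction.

Wet (AMC III): CN(III) = 23·76/(10 + 0.13·76) = 1748/(497/25) = 43700/497 ≈ 87.928
Max retention: S = 1000/(43700/497) − 10 = 600/437 in (≈ 1.373 in)
Ia = 0.2S: 0.2·1.373 = 0.275 in (exactly 120/437)

S = 600/437 in ≈ 1.373 in; Ia = 120/437 in ≈ 0.275 in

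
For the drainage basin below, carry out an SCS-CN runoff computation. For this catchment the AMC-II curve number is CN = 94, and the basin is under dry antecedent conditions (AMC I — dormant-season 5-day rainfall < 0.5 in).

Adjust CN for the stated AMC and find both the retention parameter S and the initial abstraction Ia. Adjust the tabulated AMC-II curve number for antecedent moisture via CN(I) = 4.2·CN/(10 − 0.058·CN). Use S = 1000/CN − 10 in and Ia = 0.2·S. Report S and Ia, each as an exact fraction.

S = 500/329 in ≈ 1.520 in; Ia = 100/329 in ≈ 0.304 in

Dry (AMC I): CN(I) = 4.2·94/(10 − 0.058·94) = (1974/5)/(1137/250) = 32900/379 ≈ 86.807
S = 1000/(32900/379) − 10 = 500/329 in ≈ 1.520 in
Ia = 0.2·(500/329) = 100/329 in ≈ 0.304 in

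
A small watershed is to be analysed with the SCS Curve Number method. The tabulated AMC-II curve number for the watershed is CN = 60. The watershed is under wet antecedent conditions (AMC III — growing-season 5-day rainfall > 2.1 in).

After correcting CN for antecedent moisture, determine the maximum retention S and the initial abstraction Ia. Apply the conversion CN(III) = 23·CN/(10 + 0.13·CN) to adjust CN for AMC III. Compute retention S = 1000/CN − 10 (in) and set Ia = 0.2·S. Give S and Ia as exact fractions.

CN(III) from CN(II)=60: (23·60)/(10 + 0.13·60) = 6900/89 ≈ 77.528
Max retention: S = 1000/(6900/89) − 10 = 200/69 in (≈ 2.899 in)
Ia = 0.2·(200/69) = 40/69 in ≈ 0.580 in

S = 200/69 in ≈ 2.899 in; Ia = 40/69 in ≈ 0.580 in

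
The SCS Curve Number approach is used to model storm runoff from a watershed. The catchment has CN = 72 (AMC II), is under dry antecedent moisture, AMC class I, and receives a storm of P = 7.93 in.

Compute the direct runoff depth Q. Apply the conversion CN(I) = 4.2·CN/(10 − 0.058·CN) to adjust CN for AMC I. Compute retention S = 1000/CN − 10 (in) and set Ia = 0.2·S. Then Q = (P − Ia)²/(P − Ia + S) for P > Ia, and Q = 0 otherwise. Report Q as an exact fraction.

Adjust CN=72 to AMC I: 4.2·72/(10 − 0.058·72) → (1512/5) ÷ (728/125) = 675/13 ≈ 51.923
S = 1000/(675/13) − 10 = 250/27 in ≈ 9.259 in
Initial abstraction Ia = S/5 = (250/27)/5 = 50/27 ≈ 1.852 in
P − Ia = 7.930 − 1.852 = 16411/2700 ≈ 6.078 in (> 0, runoff occurs)
Runoff Q = (P−Ia)²/(P−Ia+S) = (6.078)²/(6.078+9.259) = 269320921/111809700 ≈ 2.409 in

Q = 269320921/111809700 in ≈ 2.409 in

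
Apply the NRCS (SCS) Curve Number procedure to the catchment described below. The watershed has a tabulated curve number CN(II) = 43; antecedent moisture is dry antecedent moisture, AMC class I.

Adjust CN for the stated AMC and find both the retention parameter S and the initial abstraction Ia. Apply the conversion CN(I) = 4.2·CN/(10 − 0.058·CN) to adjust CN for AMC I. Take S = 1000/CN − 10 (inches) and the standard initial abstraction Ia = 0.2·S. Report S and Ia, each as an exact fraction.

Dry (AMC I): CN(I) = 4.2·43/(10 − 0.058·43) = (903/5)/(3753/500) = 30100/1251 ≈ 24.061
S = 1000/(30100/1251) − 10 = 9500/301 in ≈ 31.561 in
Ia = 0.2S: 0.2·31.561 = 6.312 in (exactly 1900/301)

S = 9500/301 in ≈ 31.561 in; Ia = 1900/301 in ≈ 6.312 in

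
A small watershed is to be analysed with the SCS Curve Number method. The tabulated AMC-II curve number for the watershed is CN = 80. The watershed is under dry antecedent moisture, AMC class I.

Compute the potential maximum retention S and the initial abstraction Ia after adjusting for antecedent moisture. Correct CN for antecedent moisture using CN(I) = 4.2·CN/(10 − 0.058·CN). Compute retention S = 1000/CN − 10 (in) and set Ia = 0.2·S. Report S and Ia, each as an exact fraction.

CN(I) from CN(II)=80: (4.2·80)/(10 − 0.058·80) = 4200/67 ≈ 62.687
Max retention: S = 1000/(4200/67) − 10 = 125/21 in (≈ 5.952 in)
Initial abstraction Ia = S/5 = (125/21)/5 = 25/21 ≈ 1.190 in

S = 125/21 in ≈ 5.952 in; Ia = 25/21 in ≈ 1.190 in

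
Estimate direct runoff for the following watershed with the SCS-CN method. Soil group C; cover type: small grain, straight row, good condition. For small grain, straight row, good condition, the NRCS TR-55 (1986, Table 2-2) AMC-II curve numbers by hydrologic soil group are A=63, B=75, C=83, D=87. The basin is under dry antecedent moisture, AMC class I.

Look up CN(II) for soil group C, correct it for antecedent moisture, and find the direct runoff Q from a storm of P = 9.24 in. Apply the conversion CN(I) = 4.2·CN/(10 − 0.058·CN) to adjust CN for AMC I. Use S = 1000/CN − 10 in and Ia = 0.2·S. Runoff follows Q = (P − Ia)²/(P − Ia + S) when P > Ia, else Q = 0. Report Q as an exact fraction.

NRCS table: small grain, straight row, good condition, soil group C → CN(II) = 83
CN(I) from CN(II)=83: (4.2·83)/(10 − 0.058·83) = 174300/2593 ≈ 67.219
Max retention: S = 1000/(174300/2593) − 10 = 8500/1743 in (≈ 4.877 in)
Initial abstraction Ia = S/5 = (8500/1743)/5 = 1700/1743 ≈ 0.975 in
Excess rainfall: 9.240 − 0.975 = 8.265 in; P > Ia so Q > 0
Runoff Q = (P−Ia)²/(P−Ia+S) = (8.265)²/(8.265+4.877) = 129695777689/24952482975 ≈ 5.198 in

Q = 129695777689/24952482975 in ≈ 5.198 in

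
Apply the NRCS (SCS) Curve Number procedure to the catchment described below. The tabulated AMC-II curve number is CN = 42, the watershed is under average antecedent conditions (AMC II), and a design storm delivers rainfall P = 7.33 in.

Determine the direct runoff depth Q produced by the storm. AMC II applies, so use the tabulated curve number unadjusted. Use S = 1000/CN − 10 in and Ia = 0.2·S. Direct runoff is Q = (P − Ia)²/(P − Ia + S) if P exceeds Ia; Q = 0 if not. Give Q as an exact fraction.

Q = 92025649/81045300 in ≈ 1.135 in

CN(II) = 42; AMC II needs no correction.
Max retention: S = 1000/42 − 10 = 290/21 in (≈ 13.810 in)
Ia = 0.2S: 0.2·13.810 = 2.762 in (exactly 58/21)
Since P=7.330 > Ia=2.762: effective rainfall P−Ia = 9593/2100 in
Q: (9593/2100)² ÷ (38593/2100) = 92025649/81045300 in (≈ 1.135 in)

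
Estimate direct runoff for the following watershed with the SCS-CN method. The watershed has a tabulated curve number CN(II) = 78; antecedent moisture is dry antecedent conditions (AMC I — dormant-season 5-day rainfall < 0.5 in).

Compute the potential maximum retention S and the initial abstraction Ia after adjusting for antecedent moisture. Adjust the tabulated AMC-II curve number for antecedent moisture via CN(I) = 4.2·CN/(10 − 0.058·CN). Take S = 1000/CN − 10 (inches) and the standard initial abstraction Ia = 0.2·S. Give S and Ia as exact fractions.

Adjust CN=78 to AMC I: 4.2·78/(10 − 0.058·78) → (1638/5) ÷ (1369/250) = 81900/1369 ≈ 59.825
S = 1000/(81900/1369) − 10 = 5500/819 in ≈ 6.716 in
Ia = 0.2·(5500/819) = 1100/819 in ≈ 1.343 in

S = 5500/819 in ≈ 6.716 in; Ia = 1100/819 in ≈ 1.343 in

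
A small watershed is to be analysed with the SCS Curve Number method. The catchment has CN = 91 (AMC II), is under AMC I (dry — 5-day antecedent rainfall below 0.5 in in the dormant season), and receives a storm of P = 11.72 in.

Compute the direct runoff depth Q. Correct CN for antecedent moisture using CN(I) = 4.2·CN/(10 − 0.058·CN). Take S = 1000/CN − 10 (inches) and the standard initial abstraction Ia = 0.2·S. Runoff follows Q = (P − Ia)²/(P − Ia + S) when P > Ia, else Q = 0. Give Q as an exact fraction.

Q = 32091497881/3450007925 in ≈ 9.302 in

Adjust CN=91 to AMC I: 4.2·91/(10 − 0.058·91) → (1911/5) ÷ (2361/500) = 63700/787 ≈ 80.940
Retention S: 1000/CN − 10 with CN=80.940 → S = 1500/637 ≈ 2.355 in
Initial abstraction Ia = S/5 = (1500/637)/5 = 300/637 ≈ 0.471 in
Excess rainfall: 11.720 − 0.471 = 11.249 in; P > Ia so Q > 0
Q: (179141/15925)² ÷ (216641/15925) = 32091497881/3450007925 in (≈ 9.302 in)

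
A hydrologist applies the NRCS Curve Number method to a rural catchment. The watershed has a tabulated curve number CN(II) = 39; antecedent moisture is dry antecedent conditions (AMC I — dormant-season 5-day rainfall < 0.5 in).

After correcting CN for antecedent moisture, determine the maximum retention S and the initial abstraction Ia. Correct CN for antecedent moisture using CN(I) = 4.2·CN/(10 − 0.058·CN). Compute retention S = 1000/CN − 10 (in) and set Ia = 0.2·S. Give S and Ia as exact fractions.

S = 30500/819 in ≈ 37.241 in; Ia = 6100/819 in ≈ 7.448 in

Adjust CN=39 to AMC I: 4.2·39/(10 − 0.058·39) → (819/5) ÷ (3869/500) = 81900/3869 ≈ 21.168
S = 1000/(81900/3869) − 10 = 30500/819 in ≈ 37.241 in
Ia = 0.2S: 0.2·37.241 = 7.448 in (exactly 6100/819)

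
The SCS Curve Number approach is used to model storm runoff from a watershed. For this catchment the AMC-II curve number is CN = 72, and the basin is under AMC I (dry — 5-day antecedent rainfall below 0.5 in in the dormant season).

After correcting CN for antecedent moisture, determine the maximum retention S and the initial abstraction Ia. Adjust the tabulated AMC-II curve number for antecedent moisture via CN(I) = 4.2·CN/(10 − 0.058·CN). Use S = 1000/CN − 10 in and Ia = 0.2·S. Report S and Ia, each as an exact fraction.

S = 250/27 in ≈ 9.259 in; Ia = 50/27 in ≈ 1.852 in

Adjust CN=72 to AMC I: 4.2·72/(10 − 0.058·72) → (1512/5) ÷ (728/125) = 675/13 ≈ 51.923
Max retention: S = 1000/(675/13) − 10 = 250/27 in (≈ 9.259 in)
Ia = 0.2·(250/27) = 50/27 in ≈ 1.852 in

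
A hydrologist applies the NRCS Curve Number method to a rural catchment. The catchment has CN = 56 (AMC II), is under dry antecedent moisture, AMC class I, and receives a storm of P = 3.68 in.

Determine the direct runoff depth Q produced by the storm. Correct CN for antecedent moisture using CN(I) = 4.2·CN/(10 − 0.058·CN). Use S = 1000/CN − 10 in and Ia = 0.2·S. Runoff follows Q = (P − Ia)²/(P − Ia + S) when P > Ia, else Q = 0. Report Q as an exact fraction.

Q = 0 in ≈ 0.000 in

Dry (AMC I): CN(I) = 4.2·56/(10 − 0.058·56) = (1176/5)/(844/125) = 7350/211 ≈ 34.834
Max retention: S = 1000/(7350/211) − 10 = 2750/147 in (≈ 18.707 in)
Ia = 0.2·(2750/147) = 550/147 in ≈ 3.741 in
P = 3.680 ≤ Ia = 3.741 in: entire storm abstracted, Q = 0.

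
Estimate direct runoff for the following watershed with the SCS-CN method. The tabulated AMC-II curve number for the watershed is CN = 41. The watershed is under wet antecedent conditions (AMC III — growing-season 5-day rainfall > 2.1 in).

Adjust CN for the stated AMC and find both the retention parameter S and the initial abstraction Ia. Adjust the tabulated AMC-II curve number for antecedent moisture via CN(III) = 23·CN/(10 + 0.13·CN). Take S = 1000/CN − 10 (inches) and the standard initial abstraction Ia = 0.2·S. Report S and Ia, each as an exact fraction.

Wet (AMC III): CN(III) = 23·41/(10 + 0.13·41) = 943/(1533/100) = 94300/1533 ≈ 61.513
S = 1000/(94300/1533) − 10 = 5900/943 in ≈ 6.257 in
Initial abstraction Ia = S/5 = (5900/943)/5 = 1180/943 ≈ 1.251 in

S = 5900/943 in ≈ 6.257 in; Ia = 1180/943 in ≈ 1.251 in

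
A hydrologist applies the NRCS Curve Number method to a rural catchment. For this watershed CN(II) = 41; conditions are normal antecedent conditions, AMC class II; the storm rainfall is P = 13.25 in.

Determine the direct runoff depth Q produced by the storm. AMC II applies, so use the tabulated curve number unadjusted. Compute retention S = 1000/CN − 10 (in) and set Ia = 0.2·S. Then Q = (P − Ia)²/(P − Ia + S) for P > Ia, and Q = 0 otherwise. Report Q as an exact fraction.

AMC II — tabulated CN = 41 applies directly.
Retention S: 1000/CN − 10 with CN=41.000 → S = 590/41 ≈ 14.390 in
Ia = 0.2S: 0.2·14.390 = 2.878 in (exactly 118/41)
Since P=13.250 > Ia=2.878: effective rainfall P−Ia = 1701/164 in
Q = (1701/164)²/((1701/164) + 590/41) = (2893401/26896)/(4061/164) = 2893401/666004 in ≈ 4.344 in

Q = 2893401/666004 in ≈ 4.344 in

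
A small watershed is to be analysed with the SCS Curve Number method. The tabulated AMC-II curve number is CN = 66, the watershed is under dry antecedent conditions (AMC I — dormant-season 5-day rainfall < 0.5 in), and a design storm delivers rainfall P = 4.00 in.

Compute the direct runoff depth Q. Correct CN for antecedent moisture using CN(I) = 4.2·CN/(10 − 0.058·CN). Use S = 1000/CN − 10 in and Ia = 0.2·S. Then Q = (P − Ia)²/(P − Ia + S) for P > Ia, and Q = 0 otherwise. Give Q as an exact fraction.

Q = 287296/1658349 in ≈ 0.173 in

Dry (AMC I): CN(I) = 4.2·66/(10 − 0.058·66) = (1386/5)/(1543/250) = 69300/1543 ≈ 44.913
Retention S: 1000/CN − 10 with CN=44.913 → S = 8500/693 ≈ 12.266 in
Ia = 0.2S: 0.2·12.266 = 2.453 in (exactly 1700/693)
Excess rainfall: 4.000 − 2.453 = 1.547 in; P > Ia so Q > 0
Q = (1072/693)²/((1072/693) + 8500/693) = (1149184/480249)/(9572/693) = 287296/1658349 in ≈ 0.173 in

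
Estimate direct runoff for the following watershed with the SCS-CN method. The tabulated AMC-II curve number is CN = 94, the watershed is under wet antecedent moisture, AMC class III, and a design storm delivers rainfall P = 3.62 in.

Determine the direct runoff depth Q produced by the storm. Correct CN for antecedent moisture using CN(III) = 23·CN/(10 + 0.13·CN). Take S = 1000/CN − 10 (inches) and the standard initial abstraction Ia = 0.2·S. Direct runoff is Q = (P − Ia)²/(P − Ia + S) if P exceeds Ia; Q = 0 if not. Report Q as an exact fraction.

CN(III) from CN(II)=94: (23·94)/(10 + 0.13·94) = 108100/1111 ≈ 97.300
Max retention: S = 1000/(108100/1111) − 10 = 300/1081 in (≈ 0.278 in)
Initial abstraction Ia = S/5 = (300/1081)/5 = 60/1081 ≈ 0.056 in
P − Ia = 3.620 − 0.056 = 192661/54050 ≈ 3.564 in (> 0, runoff occurs)
Q: (192661/54050)² ÷ (207661/54050) = 37118260921/11224077050 in (≈ 3.307 in)

Q = 37118260921/11224077050 in ≈ 3.307 in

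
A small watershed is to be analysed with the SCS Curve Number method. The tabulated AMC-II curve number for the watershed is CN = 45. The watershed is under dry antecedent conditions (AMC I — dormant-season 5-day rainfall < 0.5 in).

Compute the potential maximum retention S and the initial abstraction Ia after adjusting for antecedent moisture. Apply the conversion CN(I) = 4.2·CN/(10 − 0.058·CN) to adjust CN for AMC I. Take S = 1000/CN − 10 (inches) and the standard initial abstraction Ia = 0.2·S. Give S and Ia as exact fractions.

S = 5500/189 in ≈ 29.101 in; Ia = 1100/189 in ≈ 5.820 in

CN(I) from CN(II)=45: (4.2·45)/(10 − 0.058·45) = 18900/739 ≈ 25.575
S = 1000/(18900/739) − 10 = 5500/189 in ≈ 29.101 in
Initial abstraction Ia = S/5 = (5500/189)/5 = 1100/189 ≈ 5.820 in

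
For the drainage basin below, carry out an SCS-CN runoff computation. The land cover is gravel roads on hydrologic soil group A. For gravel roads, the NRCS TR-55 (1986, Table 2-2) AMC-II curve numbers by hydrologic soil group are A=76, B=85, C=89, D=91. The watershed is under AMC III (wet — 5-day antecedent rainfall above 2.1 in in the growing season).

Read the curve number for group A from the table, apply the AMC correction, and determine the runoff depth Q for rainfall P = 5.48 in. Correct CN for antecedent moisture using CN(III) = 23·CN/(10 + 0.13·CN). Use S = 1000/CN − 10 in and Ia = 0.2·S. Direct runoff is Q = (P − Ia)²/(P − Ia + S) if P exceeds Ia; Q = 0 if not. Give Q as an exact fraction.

NRCS table: gravel roads, soil group A → CN(II) = 76
CN(III) from CN(II)=76: (23·76)/(10 + 0.13·76) = 43700/497 ≈ 87.928
S = 1000/(43700/497) − 10 = 600/437 in ≈ 1.373 in
Ia = 0.2·(600/437) = 120/437 in ≈ 0.275 in
Excess rainfall: 5.480 − 0.275 = 5.205 in; P > Ia so Q > 0
Runoff Q = (P−Ia)²/(P−Ia+S) = (5.205)²/(5.205+1.373) = 3234083161/785168825 ≈ 4.119 in

Q = 3234083161/785168825 in ≈ 4.119 in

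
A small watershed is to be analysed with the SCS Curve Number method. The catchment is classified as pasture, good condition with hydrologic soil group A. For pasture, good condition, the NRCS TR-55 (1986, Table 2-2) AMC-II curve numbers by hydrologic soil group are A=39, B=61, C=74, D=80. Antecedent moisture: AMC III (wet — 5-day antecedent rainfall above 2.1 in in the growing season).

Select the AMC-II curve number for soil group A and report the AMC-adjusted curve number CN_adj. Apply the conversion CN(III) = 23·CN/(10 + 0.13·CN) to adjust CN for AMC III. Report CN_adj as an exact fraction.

CN_adj = 89700/1507 ≈ 59.522

NRCS table: pasture, good condition, soil group A → CN(II) = 39
Wet (AMC III): CN(III) = 23·39/(10 + 0.13·39) = 897/(1507/100) = 89700/1507 ≈ 59.522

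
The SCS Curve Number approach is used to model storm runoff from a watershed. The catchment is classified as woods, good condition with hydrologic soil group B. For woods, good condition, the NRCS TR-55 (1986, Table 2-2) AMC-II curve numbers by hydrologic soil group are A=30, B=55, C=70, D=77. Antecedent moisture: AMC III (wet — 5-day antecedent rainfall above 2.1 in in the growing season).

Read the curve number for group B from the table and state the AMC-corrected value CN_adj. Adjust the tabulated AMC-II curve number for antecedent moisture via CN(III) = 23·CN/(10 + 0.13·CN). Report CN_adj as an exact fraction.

CN_adj = 25300/343 ≈ 73.761

NRCS table: woods, good condition, soil group B → CN(II) = 55
CN(III) from CN(II)=55: (23·55)/(10 + 0.13·55) = 25300/343 ≈ 73.761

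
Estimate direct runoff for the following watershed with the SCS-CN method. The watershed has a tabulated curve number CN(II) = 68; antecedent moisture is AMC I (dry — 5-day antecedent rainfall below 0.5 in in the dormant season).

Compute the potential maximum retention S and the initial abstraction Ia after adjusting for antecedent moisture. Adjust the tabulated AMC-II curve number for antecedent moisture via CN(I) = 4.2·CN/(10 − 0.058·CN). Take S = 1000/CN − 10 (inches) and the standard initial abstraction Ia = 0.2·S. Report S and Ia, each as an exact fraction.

Dry (AMC I): CN(I) = 4.2·68/(10 − 0.058·68) = (1428/5)/(757/125) = 35700/757 ≈ 47.160
S = 1000/(35700/757) − 10 = 4000/357 in ≈ 11.204 in
Ia = 0.2·(4000/357) = 800/357 in ≈ 2.241 in

S = 4000/357 in ≈ 11.204 in; Ia = 800/357 in ≈ 2.241 in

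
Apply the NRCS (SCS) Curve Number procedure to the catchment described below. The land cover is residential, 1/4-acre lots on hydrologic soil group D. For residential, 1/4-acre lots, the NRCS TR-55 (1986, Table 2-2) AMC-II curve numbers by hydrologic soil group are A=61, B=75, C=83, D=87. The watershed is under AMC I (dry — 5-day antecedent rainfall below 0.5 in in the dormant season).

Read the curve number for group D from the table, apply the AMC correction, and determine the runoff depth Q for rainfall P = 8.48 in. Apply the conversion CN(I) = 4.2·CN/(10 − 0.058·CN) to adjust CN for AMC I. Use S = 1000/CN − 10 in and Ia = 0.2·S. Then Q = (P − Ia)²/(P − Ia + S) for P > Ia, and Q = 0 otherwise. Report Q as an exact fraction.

NRCS table: residential, 1/4-acre lots, soil group D → CN(II) = 87
Dry (AMC I): CN(I) = 4.2·87/(10 − 0.058·87) = (1827/5)/(2477/500) = 182700/2477 ≈ 73.759
Max retention: S = 1000/(182700/2477) − 10 = 6500/1827 in (≈ 3.558 in)
Ia = 0.2S: 0.2·3.558 = 0.712 in (exactly 1300/1827)
Excess rainfall: 8.480 − 0.712 = 7.768 in; P > Ia so Q > 0
Q = (354824/45675)²/((354824/45675) + 6500/1827) = (125900070976/2086205625)/(517324/45675) = 31475017744/5907193425 in ≈ 5.328 in

Q = 31475017744/5907193425 in ≈ 5.328 in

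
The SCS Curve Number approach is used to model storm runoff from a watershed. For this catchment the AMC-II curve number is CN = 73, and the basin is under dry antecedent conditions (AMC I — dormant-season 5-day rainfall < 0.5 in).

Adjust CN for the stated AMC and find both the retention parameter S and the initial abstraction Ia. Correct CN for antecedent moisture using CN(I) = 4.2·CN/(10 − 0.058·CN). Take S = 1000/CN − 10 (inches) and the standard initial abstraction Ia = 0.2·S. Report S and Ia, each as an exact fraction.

S = 4500/511 in ≈ 8.806 in; Ia = 900/511 in ≈ 1.761 in

CN(I) from CN(II)=73: (4.2·73)/(10 − 0.058·73) = 51100/961 ≈ 53.174
Max retention: S = 1000/(51100/961) − 10 = 4500/511 in (≈ 8.806 in)
Ia = 0.2·(4500/511) = 900/511 in ≈ 1.761 in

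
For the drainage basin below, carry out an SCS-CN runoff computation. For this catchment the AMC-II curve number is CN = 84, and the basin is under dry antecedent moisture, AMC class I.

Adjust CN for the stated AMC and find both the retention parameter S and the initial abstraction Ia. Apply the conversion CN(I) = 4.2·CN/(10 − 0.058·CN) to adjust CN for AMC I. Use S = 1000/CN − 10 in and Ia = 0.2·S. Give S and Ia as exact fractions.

S = 2000/441 in ≈ 4.535 in; Ia = 400/441 in ≈ 0.907 in

Adjust CN=84 to AMC I: 4.2·84/(10 − 0.058·84) → (1764/5) ÷ (641/125) = 44100/641 ≈ 68.799
Retention S: 1000/CN − 10 with CN=68.799 → S = 2000/441 ≈ 4.535 in
Initial abstraction Ia = S/5 = (2000/441)/5 = 400/441 ≈ 0.907 in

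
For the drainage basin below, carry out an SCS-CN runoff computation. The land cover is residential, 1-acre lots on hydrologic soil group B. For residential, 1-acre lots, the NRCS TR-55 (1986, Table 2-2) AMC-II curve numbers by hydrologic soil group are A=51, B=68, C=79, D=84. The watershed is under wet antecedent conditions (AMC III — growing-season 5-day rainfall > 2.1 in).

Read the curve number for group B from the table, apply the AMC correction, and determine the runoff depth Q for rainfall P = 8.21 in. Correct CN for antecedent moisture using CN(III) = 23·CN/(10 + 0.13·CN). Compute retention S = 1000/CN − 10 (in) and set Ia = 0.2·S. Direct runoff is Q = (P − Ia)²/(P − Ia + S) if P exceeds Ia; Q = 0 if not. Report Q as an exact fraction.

NRCS table: residential, 1-acre lots, soil group B → CN(II) = 68
Adjust CN=68 to AMC III: 23·68/(10 + 0.13·68) → 1564 ÷ (471/25) = 39100/471 ≈ 83.015
Retention S: 1000/CN − 10 with CN=83.015 → S = 800/391 ≈ 2.046 in
Ia = 0.2S: 0.2·2.046 = 0.409 in (exactly 160/391)
Excess rainfall: 8.210 − 0.409 = 7.801 in; P > Ia so Q > 0
Runoff Q = (P−Ia)²/(P−Ia+S) = (7.801)²/(7.801+2.046) = 93031710121/15053930100 ≈ 6.180 in

Q = 93031710121/15053930100 in ≈ 6.180 in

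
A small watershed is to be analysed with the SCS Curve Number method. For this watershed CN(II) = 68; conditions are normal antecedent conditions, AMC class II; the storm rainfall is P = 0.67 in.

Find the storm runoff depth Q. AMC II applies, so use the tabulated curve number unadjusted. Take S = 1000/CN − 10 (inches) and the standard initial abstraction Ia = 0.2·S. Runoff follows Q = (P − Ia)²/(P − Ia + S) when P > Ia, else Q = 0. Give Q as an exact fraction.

Q = 0 in ≈ 0.000 in

AMC II — tabulated CN = 68 applies directly.
Retention S: 1000/CN − 10 with CN=68.000 → S = 80/17 ≈ 4.706 in
Ia = 0.2S: 0.2·4.706 = 0.941 in (exactly 16/17)
P = 0.670 ≤ Ia = 0.941 in: entire storm abstracted, Q = 0.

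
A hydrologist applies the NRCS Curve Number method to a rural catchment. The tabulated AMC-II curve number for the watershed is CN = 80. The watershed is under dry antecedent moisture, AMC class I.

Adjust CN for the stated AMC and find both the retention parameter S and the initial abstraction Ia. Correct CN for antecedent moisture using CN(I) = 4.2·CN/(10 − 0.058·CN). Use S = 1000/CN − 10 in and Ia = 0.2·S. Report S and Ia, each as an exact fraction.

S = 125/21 in ≈ 5.952 in; Ia = 25/21 in ≈ 1.190 in

Adjust CN=80 to AMC I: 4.2·80/(10 − 0.058·80) → 336 ÷ (134/25) = 4200/67 ≈ 62.687
Max retention: S = 1000/(4200/67) − 10 = 125/21 in (≈ 5.952 in)
Ia = 0.2S: 0.2·5.952 = 1.190 in (exactly 25/21)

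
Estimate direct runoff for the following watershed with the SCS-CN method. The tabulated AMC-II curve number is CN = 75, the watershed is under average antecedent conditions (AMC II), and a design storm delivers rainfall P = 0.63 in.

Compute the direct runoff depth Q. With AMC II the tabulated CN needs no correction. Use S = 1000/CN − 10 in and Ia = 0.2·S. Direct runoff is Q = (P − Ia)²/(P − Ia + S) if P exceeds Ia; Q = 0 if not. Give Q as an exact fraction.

Q = 0 in ≈ 0.000 in

AMC II — tabulated CN = 75 applies directly.
Retention S: 1000/CN − 10 with CN=75.000 → S = 10/3 ≈ 3.333 in
Initial abstraction Ia = S/5 = (10/3)/5 = 2/3 ≈ 0.667 in
P = 0.630 ≤ Ia = 0.667 in: entire storm abstracted, Q = 0.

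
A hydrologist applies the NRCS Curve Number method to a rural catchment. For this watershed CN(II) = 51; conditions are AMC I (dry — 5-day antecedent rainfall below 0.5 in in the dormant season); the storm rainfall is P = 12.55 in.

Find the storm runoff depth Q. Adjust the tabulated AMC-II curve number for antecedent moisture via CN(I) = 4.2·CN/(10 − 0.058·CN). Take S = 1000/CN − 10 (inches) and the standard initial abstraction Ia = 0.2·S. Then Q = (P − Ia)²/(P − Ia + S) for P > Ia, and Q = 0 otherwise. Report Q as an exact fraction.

CN(I) from CN(II)=51: (4.2·51)/(10 − 0.058·51) = 15300/503 ≈ 30.417
Retention S: 1000/CN − 10 with CN=30.417 → S = 3500/153 ≈ 22.876 in
Initial abstraction Ia = S/5 = (3500/153)/5 = 700/153 ≈ 4.575 in
Excess rainfall: 12.550 − 4.575 = 7.975 in; P > Ia so Q > 0
Runoff Q = (P−Ia)²/(P−Ia+S) = (7.975)²/(7.975+22.876) = 595506409/288873180 ≈ 2.061 in

Q = 595506409/288873180 in ≈ 2.061 in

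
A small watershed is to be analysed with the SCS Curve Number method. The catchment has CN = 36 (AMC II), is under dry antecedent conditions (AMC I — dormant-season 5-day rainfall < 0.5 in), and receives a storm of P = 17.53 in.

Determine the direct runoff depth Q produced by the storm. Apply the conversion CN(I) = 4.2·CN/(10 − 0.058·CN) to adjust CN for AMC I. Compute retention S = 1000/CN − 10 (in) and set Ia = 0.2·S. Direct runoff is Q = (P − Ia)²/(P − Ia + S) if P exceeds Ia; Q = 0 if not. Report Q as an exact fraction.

Adjust CN=36 to AMC I: 4.2·36/(10 − 0.058·36) → (756/5) ÷ (989/125) = 18900/989 ≈ 19.110
Max retention: S = 1000/(18900/989) − 10 = 8000/189 in (≈ 42.328 in)
Ia = 0.2·(8000/189) = 1600/189 in ≈ 8.466 in
P − Ia = 17.530 − 8.466 = 171317/18900 ≈ 9.064 in (> 0, runoff occurs)
Q = (171317/18900)²/((171317/18900) + 8000/189) = (29349514489/357210000)/(971317/18900) = 29349514489/18357891300 in ≈ 1.599 in

Q = 29349514489/18357891300 in ≈ 1.599 in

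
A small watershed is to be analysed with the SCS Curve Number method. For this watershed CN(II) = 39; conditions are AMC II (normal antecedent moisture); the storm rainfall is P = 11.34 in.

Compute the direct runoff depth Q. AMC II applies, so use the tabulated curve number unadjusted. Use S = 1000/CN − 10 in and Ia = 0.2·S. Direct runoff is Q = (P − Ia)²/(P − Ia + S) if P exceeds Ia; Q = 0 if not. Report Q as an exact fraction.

CN(II) = 39; AMC II needs no correction.
Max retention: S = 1000/39 − 10 = 610/39 in (≈ 15.641 in)
Initial abstraction Ia = S/5 = (610/39)/5 = 122/39 ≈ 3.128 in
Excess rainfall: 11.340 − 3.128 = 8.212 in; P > Ia so Q > 0
Q = (16013/1950)²/((16013/1950) + 610/39) = (256416169/3802500)/(46513/1950) = 256416169/90700350 in ≈ 2.827 in

Q = 256416169/90700350 in ≈ 2.827 in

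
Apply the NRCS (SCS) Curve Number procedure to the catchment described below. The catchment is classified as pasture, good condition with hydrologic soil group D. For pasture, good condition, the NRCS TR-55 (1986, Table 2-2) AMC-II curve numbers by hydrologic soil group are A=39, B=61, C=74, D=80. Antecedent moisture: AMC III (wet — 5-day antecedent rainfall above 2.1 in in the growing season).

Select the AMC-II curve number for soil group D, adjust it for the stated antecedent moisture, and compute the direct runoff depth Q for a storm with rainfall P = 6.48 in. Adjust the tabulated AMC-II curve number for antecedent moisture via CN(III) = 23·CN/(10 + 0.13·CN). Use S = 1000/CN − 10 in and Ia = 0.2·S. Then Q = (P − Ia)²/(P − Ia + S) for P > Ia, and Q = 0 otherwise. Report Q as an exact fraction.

Q = 12967201/2429950 in ≈ 5.336 in

NRCS table: pasture, good condition, soil group D → CN(II) = 80
CN(III) from CN(II)=80: (23·80)/(10 + 0.13·80) = 4600/51 ≈ 90.196
Max retention: S = 1000/(4600/51) − 10 = 25/23 in (≈ 1.087 in)
Ia = 0.2·(25/23) = 5/23 in ≈ 0.217 in
Since P=6.480 > Ia=0.217: effective rainfall P−Ia = 3601/575 in
Q: (3601/575)² ÷ (4226/575) = 12967201/2429950 in (≈ 5.336 in)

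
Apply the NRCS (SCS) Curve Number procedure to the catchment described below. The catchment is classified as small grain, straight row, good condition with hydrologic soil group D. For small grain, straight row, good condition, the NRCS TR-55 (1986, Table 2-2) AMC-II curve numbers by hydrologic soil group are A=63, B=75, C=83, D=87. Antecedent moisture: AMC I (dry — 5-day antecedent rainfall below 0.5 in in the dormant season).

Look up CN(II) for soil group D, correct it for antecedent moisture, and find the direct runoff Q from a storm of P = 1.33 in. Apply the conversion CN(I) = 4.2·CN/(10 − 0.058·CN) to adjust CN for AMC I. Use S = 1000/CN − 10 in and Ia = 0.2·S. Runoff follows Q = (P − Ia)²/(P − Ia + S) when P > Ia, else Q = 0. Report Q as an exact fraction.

NRCS table: small grain, straight row, good condition, soil group D → CN(II) = 87
Adjust CN=87 to AMC I: 4.2·87/(10 − 0.058·87) → (1827/5) ÷ (2477/500) = 182700/2477 ≈ 73.759
S = 1000/(182700/2477) − 10 = 6500/1827 in ≈ 3.558 in
Ia = 0.2·(6500/1827) = 1300/1827 in ≈ 0.712 in
Since P=1.330 > Ia=0.712: effective rainfall P−Ia = 112991/182700 in
Runoff Q = (P−Ia)²/(P−Ia+S) = (0.618)²/(0.618+3.558) = 12766966081/139398455700 ≈ 0.092 in

Q = 12766966081/139398455700 in ≈ 0.092 in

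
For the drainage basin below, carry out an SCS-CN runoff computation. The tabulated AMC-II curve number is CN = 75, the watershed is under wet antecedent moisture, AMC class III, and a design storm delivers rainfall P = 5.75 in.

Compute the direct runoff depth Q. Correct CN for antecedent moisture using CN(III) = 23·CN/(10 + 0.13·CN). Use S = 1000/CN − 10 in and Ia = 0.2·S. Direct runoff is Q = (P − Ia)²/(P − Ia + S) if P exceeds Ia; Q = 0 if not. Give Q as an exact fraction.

Q = 2271049/526332 in ≈ 4.315 in

Adjust CN=75 to AMC III: 23·75/(10 + 0.13·75) → 1725 ÷ (79/4) = 6900/79 ≈ 87.342
Retention S: 1000/CN − 10 with CN=87.342 → S = 100/69 ≈ 1.449 in
Initial abstraction Ia = S/5 = (100/69)/5 = 20/69 ≈ 0.290 in
P − Ia = 5.750 − 0.290 = 1507/276 ≈ 5.460 in (> 0, runoff occurs)
Q: (1507/276)² ÷ (1907/276) = 2271049/526332 in (≈ 4.315 in)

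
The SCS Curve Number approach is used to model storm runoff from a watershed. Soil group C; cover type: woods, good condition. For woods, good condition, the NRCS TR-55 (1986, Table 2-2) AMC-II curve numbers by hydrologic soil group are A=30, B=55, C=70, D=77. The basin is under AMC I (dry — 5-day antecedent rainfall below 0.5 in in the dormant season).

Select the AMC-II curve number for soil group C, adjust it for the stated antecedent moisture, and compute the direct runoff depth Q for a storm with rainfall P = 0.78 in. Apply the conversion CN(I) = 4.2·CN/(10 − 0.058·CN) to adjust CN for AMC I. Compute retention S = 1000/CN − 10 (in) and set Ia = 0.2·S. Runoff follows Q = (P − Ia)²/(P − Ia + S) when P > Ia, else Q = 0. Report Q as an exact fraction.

NRCS table: woods, good condition, soil group C → CN(II) = 70
CN(I) from CN(II)=70: (4.2·70)/(10 − 0.058·70) = 4900/99 ≈ 49.495
Max retention: S = 1000/(4900/99) − 10 = 500/49 in (≈ 10.204 in)
Ia = 0.2·(500/49) = 100/49 in ≈ 2.041 in
P = 0.780 ≤ Ia = 2.041 in: entire storm abstracted, Q = 0.

Q = 0 in ≈ 0.000 in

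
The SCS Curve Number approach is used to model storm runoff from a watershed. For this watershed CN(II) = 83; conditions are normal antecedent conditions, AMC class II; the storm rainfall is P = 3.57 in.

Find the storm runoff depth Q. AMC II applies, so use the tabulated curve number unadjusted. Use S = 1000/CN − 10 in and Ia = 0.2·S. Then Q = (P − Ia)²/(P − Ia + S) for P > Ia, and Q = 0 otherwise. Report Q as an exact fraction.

AMC II — tabulated CN = 83 applies directly.
Retention S: 1000/CN − 10 with CN=83.000 → S = 170/83 ≈ 2.048 in
Ia = 0.2·(170/83) = 34/83 in ≈ 0.410 in
P − Ia = 3.570 − 0.410 = 26231/8300 ≈ 3.160 in (> 0, runoff occurs)
Q: (26231/8300)² ÷ (43231/8300) = 40474433/21106900 in (≈ 1.918 in)

Q = 40474433/21106900 in ≈ 1.918 in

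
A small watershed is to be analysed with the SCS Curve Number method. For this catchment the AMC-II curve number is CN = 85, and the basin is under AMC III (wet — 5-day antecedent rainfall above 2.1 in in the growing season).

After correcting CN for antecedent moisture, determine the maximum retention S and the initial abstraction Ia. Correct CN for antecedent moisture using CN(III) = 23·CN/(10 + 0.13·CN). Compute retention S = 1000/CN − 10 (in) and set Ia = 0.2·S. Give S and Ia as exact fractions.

S = 300/391 in ≈ 0.767 in; Ia = 60/391 in ≈ 0.153 in

Wet (AMC III): CN(III) = 23·85/(10 + 0.13·85) = 1955/(421/20) = 39100/421 ≈ 92.874
S = 1000/(39100/421) − 10 = 300/391 in ≈ 0.767 in
Ia = 0.2·(300/391) = 60/391 in ≈ 0.153 in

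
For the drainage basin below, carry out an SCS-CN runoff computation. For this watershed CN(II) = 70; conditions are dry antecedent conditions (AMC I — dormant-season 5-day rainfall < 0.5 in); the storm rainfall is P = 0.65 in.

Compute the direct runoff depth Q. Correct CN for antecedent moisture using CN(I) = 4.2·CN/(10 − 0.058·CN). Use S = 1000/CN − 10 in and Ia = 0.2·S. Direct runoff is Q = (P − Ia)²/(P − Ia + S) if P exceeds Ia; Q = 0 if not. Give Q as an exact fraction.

Dry (AMC I): CN(I) = 4.2·70/(10 − 0.058·70) = 294/(297/50) = 4900/99 ≈ 49.495
Max retention: S = 1000/(4900/99) − 10 = 500/49 in (≈ 10.204 in)
Ia = 0.2·(500/49) = 100/49 in ≈ 2.041 in
P = 0.650 ≤ Ia = 2.041 in: entire storm abstracted, Q = 0.

Q = 0 in ≈ 0.000 in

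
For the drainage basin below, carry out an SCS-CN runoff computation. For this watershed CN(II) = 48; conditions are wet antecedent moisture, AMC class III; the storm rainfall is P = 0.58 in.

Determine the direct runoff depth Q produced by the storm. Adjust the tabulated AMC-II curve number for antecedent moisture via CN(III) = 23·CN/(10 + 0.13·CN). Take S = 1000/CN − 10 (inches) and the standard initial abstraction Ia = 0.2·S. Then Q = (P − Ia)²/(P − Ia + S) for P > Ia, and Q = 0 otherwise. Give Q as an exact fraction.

Wet (AMC III): CN(III) = 23·48/(10 + 0.13·48) = 1104/(406/25) = 13800/203 ≈ 67.980
Retention S: 1000/CN − 10 with CN=67.980 → S = 325/69 ≈ 4.710 in
Initial abstraction Ia = S/5 = (325/69)/5 = 65/69 ≈ 0.942 in
P = 0.580 ≤ Ia = 0.942 in: entire storm abstracted, Q = 0.

Q = 0 in ≈ 0.000 in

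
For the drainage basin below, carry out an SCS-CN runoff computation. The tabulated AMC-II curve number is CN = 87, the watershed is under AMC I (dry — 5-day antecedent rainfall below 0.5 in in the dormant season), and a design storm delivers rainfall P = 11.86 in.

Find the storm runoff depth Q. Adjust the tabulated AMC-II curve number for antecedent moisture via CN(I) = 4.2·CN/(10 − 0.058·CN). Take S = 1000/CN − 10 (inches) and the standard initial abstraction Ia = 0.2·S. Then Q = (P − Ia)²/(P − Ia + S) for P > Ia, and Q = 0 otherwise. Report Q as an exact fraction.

Q = 1037160964921/122720594850 in ≈ 8.451 in

Dry (AMC I): CN(I) = 4.2·87/(10 − 0.058·87) = (1827/5)/(2477/500) = 182700/2477 ≈ 73.759
S = 1000/(182700/2477) − 10 = 6500/1827 in ≈ 3.558 in
Initial abstraction Ia = S/5 = (6500/1827)/5 = 1300/1827 ≈ 0.712 in
P − Ia = 11.860 − 0.712 = 1018411/91350 ≈ 11.148 in (> 0, runoff occurs)
Runoff Q = (P−Ia)²/(P−Ia+S) = (11.148)²/(11.148+3.558) = 1037160964921/122720594850 ≈ 8.451 in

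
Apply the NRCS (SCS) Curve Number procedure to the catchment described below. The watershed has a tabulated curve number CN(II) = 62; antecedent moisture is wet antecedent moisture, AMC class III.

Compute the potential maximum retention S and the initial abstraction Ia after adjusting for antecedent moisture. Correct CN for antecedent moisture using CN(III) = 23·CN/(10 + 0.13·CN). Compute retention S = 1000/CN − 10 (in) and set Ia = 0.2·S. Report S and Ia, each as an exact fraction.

S = 1900/713 in ≈ 2.665 in; Ia = 380/713 in ≈ 0.533 in

Wet (AMC III): CN(III) = 23·62/(10 + 0.13·62) = 1426/(903/50) = 71300/903 ≈ 78.959
Max retention: S = 1000/(71300/903) − 10 = 1900/713 in (≈ 2.665 in)
Initial abstraction Ia = S/5 = (1900/713)/5 = 380/713 ≈ 0.533 in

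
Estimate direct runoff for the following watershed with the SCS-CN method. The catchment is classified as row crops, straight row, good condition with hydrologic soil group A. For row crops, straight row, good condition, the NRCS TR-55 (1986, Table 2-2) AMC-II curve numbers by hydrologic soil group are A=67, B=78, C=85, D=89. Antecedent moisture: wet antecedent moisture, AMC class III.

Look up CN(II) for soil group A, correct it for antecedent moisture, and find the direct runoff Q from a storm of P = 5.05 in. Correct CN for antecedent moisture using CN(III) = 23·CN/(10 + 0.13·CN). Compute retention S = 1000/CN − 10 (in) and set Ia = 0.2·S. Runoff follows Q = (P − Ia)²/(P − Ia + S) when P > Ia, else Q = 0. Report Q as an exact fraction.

NRCS table: row crops, straight row, good condition, soil group A → CN(II) = 67
Adjust CN=67 to AMC III: 23·67/(10 + 0.13·67) → 1541 ÷ (1871/100) = 154100/1871 ≈ 82.362
Retention S: 1000/CN − 10 with CN=82.362 → S = 3300/1541 ≈ 2.141 in
Initial abstraction Ia = S/5 = (3300/1541)/5 = 660/1541 ≈ 0.428 in
Since P=5.050 > Ia=0.428: effective rainfall P−Ia = 142441/30820 in
Q: (142441/30820)² ÷ (208441/30820) = 20289438481/6424151620 in (≈ 3.158 in)

Q = 20289438481/6424151620 in ≈ 3.158 in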